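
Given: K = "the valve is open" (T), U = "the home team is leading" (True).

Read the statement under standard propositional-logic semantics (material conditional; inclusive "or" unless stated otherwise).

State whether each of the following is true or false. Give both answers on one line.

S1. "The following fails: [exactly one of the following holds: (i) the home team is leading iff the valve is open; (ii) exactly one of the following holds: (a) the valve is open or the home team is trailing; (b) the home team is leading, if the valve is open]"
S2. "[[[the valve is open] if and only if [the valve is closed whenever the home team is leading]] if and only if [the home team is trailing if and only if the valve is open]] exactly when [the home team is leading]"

S1: In symbols: ~((U <-> K) xor ((K | ~U) xor (K -> U)))

U <-> K = T <-> T = T
~U = ~T = F
K | ~U = T | F = T
K -> U = T -> T = T
(K | ~U) xor (K -> U) = T xor T = F
(U <-> K) xor ((K | ~U) xor (K -> U)) = T xor F = T
~((U <-> K) xor ((K | ~U) xor (K -> U))) = ~T = F
So S1 is false.

S2: This is ((K <-> (U -> ~K)) <-> (~U <-> K)) <-> U.

~K = ~T = F
U -> ~K = T -> F = F
K <-> (U -> ~K) = T <-> F = F
~U = ~T = F
~U <-> K = F <-> T = F
(K <-> (U -> ~K)) <-> (~U <-> K) = F <-> F = T
((K <-> (U -> ~K)) <-> (~U <-> K)) <-> U = T <-> T = T
So S2 is true.

S1 false / S2 true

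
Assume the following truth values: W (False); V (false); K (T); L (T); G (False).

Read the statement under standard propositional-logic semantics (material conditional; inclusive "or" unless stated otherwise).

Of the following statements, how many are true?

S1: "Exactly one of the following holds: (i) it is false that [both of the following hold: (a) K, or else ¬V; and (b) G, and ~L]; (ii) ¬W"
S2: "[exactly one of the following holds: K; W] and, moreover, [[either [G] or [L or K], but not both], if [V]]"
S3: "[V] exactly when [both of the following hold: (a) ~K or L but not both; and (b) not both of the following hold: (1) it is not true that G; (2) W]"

1

S1: Formalization: ~((K | ~V) & (G & ~L)) xor ~W

~V = ~F = T
K | ~V = T | T = T
~L = ~T = F
G & ~L = F & F = F
(K | ~V) & (G & ~L) = T & F = F
~((K | ~V) & (G & ~L)) = ~F = T
~W = ~F = T
~((K | ~V) & (G & ~L)) xor ~W = T xor T = F
So S1 is false.

S2: In symbols: (K xor W) & (V -> (G xor (L | K)))

K xor W = T xor F = T
L | K = T | T = T
G xor (L | K) = F xor T = T
V -> (G xor (L | K)) = F -> T = T
(K xor W) & (V -> (G xor (L | K))) = T & T = T
Hence S2 is true.

S3: Formalization: V <-> ((~K xor L) & (~G nand W))

~K = ~T = F
~K xor L = F xor T = T
~G = ~F = T
~G nand W = T nand F = T
(~K xor L) & (~G nand W) = T & T = T
V <-> ((~K xor L) & (~G nand W)) = F <-> T = F
Thus S3 is false.

1 of the 3 statements is true.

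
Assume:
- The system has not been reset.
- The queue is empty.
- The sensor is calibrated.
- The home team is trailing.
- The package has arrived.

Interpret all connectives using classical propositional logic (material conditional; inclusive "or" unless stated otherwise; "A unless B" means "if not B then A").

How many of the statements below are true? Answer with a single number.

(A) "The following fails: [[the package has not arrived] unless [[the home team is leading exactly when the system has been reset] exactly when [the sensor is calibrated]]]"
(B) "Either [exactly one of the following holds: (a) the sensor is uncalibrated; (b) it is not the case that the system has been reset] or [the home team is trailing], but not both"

0

Let U = "the package has arrived" (True), S = "the home team is leading" (False), P = "the system has been reset" (False), R = "the sensor is calibrated" (True).

(A): In symbols: not (not U or ((S iff P) iff R))

not U = not True = False
S iff P = False iff False = True
(S iff P) iff R = True iff True = True
not U or ((S iff P) iff R) = False or True = True
not (not U or ((S iff P) iff R)) = not True = False
So (A) is false.

(B): Parsed as (not R xor not P) xor not S

not R = not True = False
not P = not False = True
not R xor not P = False xor True = True
not S = not False = True
(not R xor not P) xor not S = True xor True = False
So (B) is false.

0 of the 2 statements are true (none).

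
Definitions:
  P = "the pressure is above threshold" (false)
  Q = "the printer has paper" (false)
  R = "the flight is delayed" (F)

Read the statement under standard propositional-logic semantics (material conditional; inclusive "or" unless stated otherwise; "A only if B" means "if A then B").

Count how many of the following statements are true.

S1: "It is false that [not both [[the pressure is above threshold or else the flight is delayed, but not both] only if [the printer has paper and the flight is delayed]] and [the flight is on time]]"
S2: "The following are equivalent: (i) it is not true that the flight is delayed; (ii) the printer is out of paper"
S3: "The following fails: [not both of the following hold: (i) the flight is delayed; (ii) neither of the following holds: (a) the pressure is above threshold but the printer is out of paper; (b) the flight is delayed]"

S1: Formalization: ¬(((P ⊕ R) → (Q ∧ R)) ↑ ¬R)

P ⊕ R = F ⊕ F = F
Q ∧ R = F ∧ F = F
(P ⊕ R) → (Q ∧ R) = F → F = T
¬R = ¬F = T
((P ⊕ R) → (Q ∧ R)) ↑ ¬R = T ↑ T = F
¬(((P ⊕ R) → (Q ∧ R)) ↑ ¬R) = ¬F = T
Thus S1 is true.

S2: In symbols: ¬R ↔ ¬Q

¬R = ¬F = T
¬Q = ¬F = T
¬R ↔ ¬Q = T ↔ T = T
Thus S2 is true.

S3: Parsed as ¬(R ↑ ((P ∧ ¬Q) ↓ R))

¬Q = ¬F = T
P ∧ ¬Q = F ∧ T = F
(P ∧ ¬Q) ↓ R = F ↓ F = T
R ↑ ((P ∧ ¬Q) ↓ R) = F ↑ T = T
¬(R ↑ ((P ∧ ¬Q) ↓ R)) = ¬T = F
Hence S3 is false.

2 of the 3 statements are true.

2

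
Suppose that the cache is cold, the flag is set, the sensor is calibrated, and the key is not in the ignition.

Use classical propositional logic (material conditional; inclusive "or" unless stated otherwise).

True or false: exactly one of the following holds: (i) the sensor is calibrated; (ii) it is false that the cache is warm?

Let R = "the sensor is calibrated" (T), P = "the cache is warm" (F).
In symbols: R xor ~P

~P = ~F = T
R xor ~P = T xor T = F

false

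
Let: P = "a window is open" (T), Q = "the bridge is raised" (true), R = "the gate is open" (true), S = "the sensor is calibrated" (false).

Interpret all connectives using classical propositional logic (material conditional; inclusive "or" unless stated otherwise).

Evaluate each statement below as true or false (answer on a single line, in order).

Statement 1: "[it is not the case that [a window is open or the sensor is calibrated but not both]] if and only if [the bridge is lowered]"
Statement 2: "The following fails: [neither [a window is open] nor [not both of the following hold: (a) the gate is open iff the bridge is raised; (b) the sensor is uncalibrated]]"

Statement 1: In symbols: ¬(P ⊕ S) ↔ ¬Q

P ⊕ S = T ⊕ F = T
¬(P ⊕ S) = ¬T = F
¬Q = ¬T = F
¬(P ⊕ S) ↔ ¬Q = F ↔ F = T
Thus Statement 1 is true.

Statement 2: Parsed as ¬(P ↓ ((R ↔ Q) ↑ ¬S))

R ↔ Q = T ↔ T = T
¬S = ¬F = T
(R ↔ Q) ↑ ¬S = T ↑ T = F
P ↓ ((R ↔ Q) ↑ ¬S) = T ↓ F = F
¬(P ↓ ((R ↔ Q) ↑ ¬S)) = ¬F = T
Thus Statement 2 is true.

Statement 1 True; Statement 2 True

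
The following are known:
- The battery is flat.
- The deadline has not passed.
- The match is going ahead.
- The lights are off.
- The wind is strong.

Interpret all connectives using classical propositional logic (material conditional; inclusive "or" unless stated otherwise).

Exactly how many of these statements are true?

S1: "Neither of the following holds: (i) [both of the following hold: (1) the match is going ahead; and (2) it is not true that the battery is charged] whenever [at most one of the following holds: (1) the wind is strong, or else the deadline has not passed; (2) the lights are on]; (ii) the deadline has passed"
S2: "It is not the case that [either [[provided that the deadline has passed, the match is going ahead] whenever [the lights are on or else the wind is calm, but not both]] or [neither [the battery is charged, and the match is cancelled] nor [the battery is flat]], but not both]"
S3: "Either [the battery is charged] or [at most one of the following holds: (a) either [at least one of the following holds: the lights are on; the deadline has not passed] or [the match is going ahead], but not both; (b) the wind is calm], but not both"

Let U = "the wind is strong" (True), G = "the deadline has passed" (False), D = "the lights are on" (False), M = "the match is cancelled" (False), K = "the battery is charged" (False).

S1: In symbols: (((U or not G) nand D) -> (not M and not K)) nor G

not G = not False = True
U or not G = True or True = True
(U or not G) nand D = True nand False = True
not M = not False = True
not K = not False = True
not M and not K = True and True = True
((U or not G) nand D) -> (not M and not K) = True -> True = True
(((U or not G) nand D) -> (not M and not K)) nor G = True nor False = False
Thus S1 is false.

S2: Parsed as not (((D xor not U) -> (G -> not M)) xor ((K and M) nor not K))

not U = not True = False
D xor not U = False xor False = False
not M = not False = True
G -> not M = False -> True = True
(D xor not U) -> (G -> not M) = False -> True = True
K and M = False and False = False
not K = not False = True
(K and M) nor not K = False nor True = False
((D xor not U) -> (G -> not M)) xor ((K and M) nor not K) = True xor False = True
not (((D xor not U) -> (G -> not M)) xor ((K and M) nor not K)) = not True = False
Hence S2 is false.

S3: Formalization: K xor (((D or not G) xor not M) nand not U)

not G = not False = True
D or not G = False or True = True
not M = not False = True
(D or not G) xor not M = True xor True = False
not U = not True = False
((D or not G) xor not M) nand not U = False nand False = True
K xor (((D or not G) xor not M) nand not U) = False xor True = True
Thus S3 is true.

True statements: 1 (S3).

1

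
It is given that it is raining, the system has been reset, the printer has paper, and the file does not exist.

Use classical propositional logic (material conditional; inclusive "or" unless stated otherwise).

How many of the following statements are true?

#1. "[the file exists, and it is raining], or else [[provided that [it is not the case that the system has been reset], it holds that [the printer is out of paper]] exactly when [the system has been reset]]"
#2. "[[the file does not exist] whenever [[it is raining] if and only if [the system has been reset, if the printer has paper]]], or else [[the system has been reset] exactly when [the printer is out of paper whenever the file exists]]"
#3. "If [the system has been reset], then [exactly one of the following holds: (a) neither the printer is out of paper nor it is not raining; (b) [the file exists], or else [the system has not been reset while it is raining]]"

3

Let K = "the file exists" (F), W = "it is raining" (T), S = "the system has been reset" (T), R = "the printer has paper" (T).

#1: Parsed as (K & W) | ((~S -> ~R) <-> S)

K & W = F & T = F
~S = ~T = F
~R = ~T = F
~S -> ~R = F -> F = T
(~S -> ~R) <-> S = T <-> T = T
(K & W) | ((~S -> ~R) <-> S) = F | T = T
Hence #1 is true.

#2: This is ((W <-> (R -> S)) -> ~K) | (S <-> (K -> ~R)).

R -> S = T -> T = T
W <-> (R -> S) = T <-> T = T
~K = ~F = T
(W <-> (R -> S)) -> ~K = T -> T = T
~R = ~T = F
K -> ~R = F -> F = T
S <-> (K -> ~R) = T <-> T = T
((W <-> (R -> S)) -> ~K) | (S <-> (K -> ~R)) = T | T = T
Hence #2 is true.

#3: In symbols: S -> ((~R nor ~W) xor (K | (~S & W)))

~R = ~T = F
~W = ~T = F
~R nor ~W = F nor F = T
~S = ~T = F
~S & W = F & T = F
K | (~S & W) = F | F = F
(~R nor ~W) xor (K | (~S & W)) = T xor F = T
S -> ((~R nor ~W) xor (K | (~S & W))) = T -> T = T
So #3 is true.

True statements: 3.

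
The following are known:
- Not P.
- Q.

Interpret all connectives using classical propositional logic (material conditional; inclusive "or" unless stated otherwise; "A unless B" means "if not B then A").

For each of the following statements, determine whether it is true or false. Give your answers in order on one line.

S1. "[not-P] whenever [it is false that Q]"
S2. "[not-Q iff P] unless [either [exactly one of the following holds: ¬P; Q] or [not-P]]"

S1 true, S2 true

S1: This is ¬Q → ¬P.

¬Q = ¬T = F
¬P = ¬F = T
¬Q → ¬P = F → T = T
Thus S1 is true.

S2: In symbols: (¬Q ↔ P) ∨ ((¬P ⊕ Q) ∨ ¬P)

¬Q = ¬T = F
¬Q ↔ P = F ↔ F = T
¬P = ¬F = T
¬P ⊕ Q = T ⊕ T = F
¬P = ¬F = T
(¬P ⊕ Q) ∨ ¬P = F ∨ T = T
(¬Q ↔ P) ∨ ((¬P ⊕ Q) ∨ ¬P) = T ∨ T = T
Hence S2 is true.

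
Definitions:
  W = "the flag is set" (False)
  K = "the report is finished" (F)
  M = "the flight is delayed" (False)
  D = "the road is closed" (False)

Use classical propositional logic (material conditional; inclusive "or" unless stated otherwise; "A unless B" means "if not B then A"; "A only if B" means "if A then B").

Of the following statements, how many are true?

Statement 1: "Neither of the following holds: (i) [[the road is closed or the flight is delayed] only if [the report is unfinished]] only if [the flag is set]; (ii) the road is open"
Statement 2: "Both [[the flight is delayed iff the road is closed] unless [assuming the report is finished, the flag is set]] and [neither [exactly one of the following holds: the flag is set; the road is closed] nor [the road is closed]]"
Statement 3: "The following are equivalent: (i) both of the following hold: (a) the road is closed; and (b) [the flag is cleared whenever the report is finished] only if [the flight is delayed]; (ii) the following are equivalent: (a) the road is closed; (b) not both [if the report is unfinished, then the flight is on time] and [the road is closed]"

Statement 1: In symbols: (((D | M) -> ~K) -> W) nor ~D

D | M = F | F = F
~K = ~F = T
(D | M) -> ~K = F -> T = T
((D | M) -> ~K) -> W = T -> F = F
~D = ~F = T
(((D | M) -> ~K) -> W) nor ~D = F nor T = F
So Statement 1 is false.

Statement 2: Formalization: ((M <-> D) | (K -> W)) & ((W xor D) nor D)

M <-> D = F <-> F = T
K -> W = F -> F = T
(M <-> D) | (K -> W) = T | T = T
W xor D = F xor F = F
(W xor D) nor D = F nor F = T
((M <-> D) | (K -> W)) & ((W xor D) nor D) = T & T = T
Hence Statement 2 is true.

Statement 3: In symbols: (D & ((K -> ~W) -> M)) <-> (D <-> ((~K -> ~M) nand D))

~W = ~F = T
K -> ~W = F -> T = T
(K -> ~W) -> M = T -> F = F
D & ((K -> ~W) -> M) = F & F = F
~K = ~F = T
~M = ~F = T
~K -> ~M = T -> T = T
(~K -> ~M) nand D = T nand F = T
D <-> ((~K -> ~M) nand D) = F <-> T = F
(D & ((K -> ~W) -> M)) <-> (D <-> ((~K -> ~M) nand D)) = F <-> F = T
So Statement 3 is true.

2 of the 3 statements are true.

2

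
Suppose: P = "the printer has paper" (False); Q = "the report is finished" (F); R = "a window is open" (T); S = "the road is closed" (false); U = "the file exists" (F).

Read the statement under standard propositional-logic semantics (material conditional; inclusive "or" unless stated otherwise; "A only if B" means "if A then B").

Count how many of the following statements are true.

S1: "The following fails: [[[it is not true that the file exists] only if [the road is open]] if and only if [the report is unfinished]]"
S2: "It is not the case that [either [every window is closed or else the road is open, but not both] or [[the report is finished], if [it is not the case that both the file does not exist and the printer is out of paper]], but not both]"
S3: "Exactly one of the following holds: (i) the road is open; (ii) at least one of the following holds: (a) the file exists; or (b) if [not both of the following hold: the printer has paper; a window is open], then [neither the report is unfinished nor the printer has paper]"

2

S1: This is ¬((¬U → ¬S) ↔ ¬Q).

¬U = ¬F = T
¬S = ¬F = T
¬U → ¬S = T → T = T
¬Q = ¬F = T
(¬U → ¬S) ↔ ¬Q = T ↔ T = T
¬((¬U → ¬S) ↔ ¬Q) = ¬T = F
Hence S1 is false.

S2: In symbols: ¬((¬R ⊕ ¬S) ⊕ ((¬U ↑ ¬P) → Q))

¬R = ¬T = F
¬S = ¬F = T
¬R ⊕ ¬S = F ⊕ T = T
¬U = ¬F = T
¬P = ¬F = T
¬U ↑ ¬P = T ↑ T = F
(¬U ↑ ¬P) → Q = F → F = T
(¬R ⊕ ¬S) ⊕ ((¬U ↑ ¬P) → Q) = T ⊕ T = F
¬((¬R ⊕ ¬S) ⊕ ((¬U ↑ ¬P) → Q)) = ¬F = T
So S2 is true.

S3: This is ¬S ⊕ (U ∨ ((P ↑ R) → (¬Q ↓ P))).

¬S = ¬F = T
P ↑ R = F ↑ T = T
¬Q = ¬F = T
¬Q ↓ P = T ↓ F = F
(P ↑ R) → (¬Q ↓ P) = T → F = F
U ∨ ((P ↑ R) → (¬Q ↓ P)) = F ∨ F = F
¬S ⊕ (U ∨ ((P ↑ R) → (¬Q ↓ P))) = T ⊕ F = T
So S3 is true.

True statements: 2.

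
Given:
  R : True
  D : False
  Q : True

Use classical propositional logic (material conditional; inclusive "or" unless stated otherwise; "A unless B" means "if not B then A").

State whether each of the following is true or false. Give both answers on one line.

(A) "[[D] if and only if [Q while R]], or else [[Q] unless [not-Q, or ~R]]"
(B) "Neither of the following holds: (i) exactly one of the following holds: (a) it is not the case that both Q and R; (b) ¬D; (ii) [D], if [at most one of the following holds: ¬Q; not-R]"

(A) True, (B) False

(A): In symbols: (D <-> (Q & R)) | (Q | (~Q | ~R))

Q & R = T & T = T
D <-> (Q & R) = F <-> T = F
~Q = ~T = F
~R = ~T = F
~Q | ~R = F | F = F
Q | (~Q | ~R) = T | F = T
(D <-> (Q & R)) | (Q | (~Q | ~R)) = F | T = T
Thus (A) is true.

(B): In symbols: ((Q nand R) xor ~D) nor ((~Q nand ~R) -> D)

Q nand R = T nand T = F
~D = ~F = T
(Q nand R) xor ~D = F xor T = T
~Q = ~T = F
~R = ~T = F
~Q nand ~R = F nand F = T
(~Q nand ~R) -> D = T -> F = F
((Q nand R) xor ~D) nor ((~Q nand ~R) -> D) = T nor F = F
So (B) is false.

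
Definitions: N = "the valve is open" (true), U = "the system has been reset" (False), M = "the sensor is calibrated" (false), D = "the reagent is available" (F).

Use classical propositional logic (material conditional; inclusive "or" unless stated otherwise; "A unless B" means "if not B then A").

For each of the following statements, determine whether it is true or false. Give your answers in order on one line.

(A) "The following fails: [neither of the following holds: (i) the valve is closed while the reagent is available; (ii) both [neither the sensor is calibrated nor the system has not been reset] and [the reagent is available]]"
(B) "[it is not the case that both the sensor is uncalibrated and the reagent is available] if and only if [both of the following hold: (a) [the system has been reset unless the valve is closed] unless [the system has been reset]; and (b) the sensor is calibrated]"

(A) false / (B) false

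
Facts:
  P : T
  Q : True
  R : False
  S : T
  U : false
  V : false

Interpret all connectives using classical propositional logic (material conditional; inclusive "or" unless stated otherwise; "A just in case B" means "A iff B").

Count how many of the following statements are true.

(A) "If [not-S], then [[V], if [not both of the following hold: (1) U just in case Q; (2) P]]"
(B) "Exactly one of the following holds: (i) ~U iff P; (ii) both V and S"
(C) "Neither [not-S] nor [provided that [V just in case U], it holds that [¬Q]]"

3

(A): In symbols: ~S -> (((U <-> Q) nand P) -> V)

~S = ~T = F
U <-> Q = F <-> T = F
(U <-> Q) nand P = F nand T = T
((U <-> Q) nand P) -> V = T -> F = F
~S -> (((U <-> Q) nand P) -> V) = F -> F = T
So (A) is true.

(B): This is (~U <-> P) xor (V & S).

~U = ~F = T
~U <-> P = T <-> T = T
V & S = F & T = F
(~U <-> P) xor (V & S) = T xor F = T
Hence (B) is true.

(C): This is ~S nor ((V <-> U) -> ~Q).

~S = ~T = F
V <-> U = F <-> F = T
~Q = ~T = F
(V <-> U) -> ~Q = T -> F = F
~S nor ((V <-> U) -> ~Q) = F nor F = T
Thus (C) is true.

Count: 3.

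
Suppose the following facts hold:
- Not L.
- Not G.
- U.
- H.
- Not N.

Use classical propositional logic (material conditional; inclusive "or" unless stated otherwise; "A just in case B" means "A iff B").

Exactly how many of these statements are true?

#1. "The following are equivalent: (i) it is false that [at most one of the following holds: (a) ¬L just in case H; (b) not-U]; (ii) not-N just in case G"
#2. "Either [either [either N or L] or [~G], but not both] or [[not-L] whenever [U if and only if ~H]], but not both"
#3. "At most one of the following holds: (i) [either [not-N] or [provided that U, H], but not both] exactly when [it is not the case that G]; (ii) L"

2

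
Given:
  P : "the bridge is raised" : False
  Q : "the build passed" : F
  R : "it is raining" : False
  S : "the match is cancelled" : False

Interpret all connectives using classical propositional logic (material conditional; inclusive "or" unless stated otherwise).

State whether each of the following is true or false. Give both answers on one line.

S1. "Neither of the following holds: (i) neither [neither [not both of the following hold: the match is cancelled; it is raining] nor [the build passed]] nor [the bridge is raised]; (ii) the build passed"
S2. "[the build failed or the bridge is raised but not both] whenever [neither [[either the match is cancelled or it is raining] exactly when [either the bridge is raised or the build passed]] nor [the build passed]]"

S1: Parsed as (((S nand R) nor Q) nor P) nor Q

S nand R = F nand F = T
(S nand R) nor Q = T nor F = F
((S nand R) nor Q) nor P = F nor F = T
(((S nand R) nor Q) nor P) nor Q = T nor F = F
Hence S1 is false.

S2: Formalization: (((S | R) <-> (P | Q)) nor Q) -> (~Q xor P)

S | R = F | F = F
P | Q = F | F = F
(S | R) <-> (P | Q) = F <-> F = T
((S | R) <-> (P | Q)) nor Q = T nor F = F
~Q = ~F = T
~Q xor P = T xor F = T
(((S | R) <-> (P | Q)) nor Q) -> (~Q xor P) = F -> T = T
So S2 is true.

S1 false, S2 true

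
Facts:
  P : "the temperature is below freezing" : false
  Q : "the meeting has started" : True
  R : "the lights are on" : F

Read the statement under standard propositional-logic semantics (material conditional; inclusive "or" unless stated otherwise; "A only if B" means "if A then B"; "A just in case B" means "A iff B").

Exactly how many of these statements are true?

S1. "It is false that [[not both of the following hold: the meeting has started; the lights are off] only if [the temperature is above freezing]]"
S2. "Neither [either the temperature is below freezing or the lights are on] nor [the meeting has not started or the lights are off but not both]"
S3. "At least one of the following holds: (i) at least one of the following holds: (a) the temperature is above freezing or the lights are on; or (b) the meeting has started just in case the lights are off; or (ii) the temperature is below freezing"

1

S1: Formalization: ~((Q nand ~R) -> ~P)

~R = ~F = T
Q nand ~R = T nand T = F
~P = ~F = T
(Q nand ~R) -> ~P = F -> T = T
~((Q nand ~R) -> ~P) = ~T = F
So S1 is false.

S2: Formalization: (P | R) nor (~Q xor ~R)

P | R = F | F = F
~Q = ~T = F
~R = ~F = T
~Q xor ~R = F xor T = T
(P | R) nor (~Q xor ~R) = F nor T = F
Hence S2 is false.

S3: This is ((~P | R) | (Q <-> ~R)) | P.

~P = ~F = T
~P | R = T | F = T
~R = ~F = T
Q <-> ~R = T <-> T = T
(~P | R) | (Q <-> ~R) = T | T = T
((~P | R) | (Q <-> ~R)) | P = T | F = T
Thus S3 is true.

Count: 1.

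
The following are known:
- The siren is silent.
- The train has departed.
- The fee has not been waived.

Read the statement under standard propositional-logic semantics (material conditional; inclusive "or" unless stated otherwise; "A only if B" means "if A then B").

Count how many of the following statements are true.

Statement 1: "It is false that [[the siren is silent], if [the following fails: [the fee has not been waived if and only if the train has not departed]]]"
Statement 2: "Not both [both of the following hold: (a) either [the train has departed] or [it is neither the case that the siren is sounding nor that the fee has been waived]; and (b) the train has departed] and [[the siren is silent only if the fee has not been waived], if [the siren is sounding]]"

0

Let R = "the fee has been waived" (False), Q = "the train has departed" (True), P = "the siren is sounding" (False).

Statement 1: This is not (not (not R iff not Q) -> not P).

not R = not False = True
not Q = not True = False
not R iff not Q = True iff False = False
not (not R iff not Q) = not False = True
not P = not False = True
not (not R iff not Q) -> not P = True -> True = True
not (not (not R iff not Q) -> not P) = not True = False
Hence Statement 1 is false.

Statement 2: In symbols: ((Q or (P nor R)) and Q) nand (P -> (not P -> not R))

P nor R = False nor False = True
Q or (P nor R) = True or True = True
(Q or (P nor R)) and Q = True and True = True
not P = not False = True
not R = not False = True
not P -> not R = True -> True = True
P -> (not P -> not R) = False -> True = True
((Q or (P nor R)) and Q) nand (P -> (not P -> not R)) = True nand True = False
Hence Statement 2 is false.

Count: 0.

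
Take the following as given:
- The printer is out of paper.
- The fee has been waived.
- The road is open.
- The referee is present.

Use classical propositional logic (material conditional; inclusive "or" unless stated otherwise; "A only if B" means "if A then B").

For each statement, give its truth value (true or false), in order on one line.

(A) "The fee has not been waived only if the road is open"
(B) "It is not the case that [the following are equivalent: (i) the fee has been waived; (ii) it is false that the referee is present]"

(A) true; (B) true

Let P = "the fee has been waived" (T), K = "the road is closed" (F), M = "the referee is present" (T).

(A): Parsed as ¬P → ¬K

¬P = ¬T = F
¬K = ¬F = T
¬P → ¬K = F → T = T
Thus (A) is true.

(B): In symbols: ¬(P ↔ ¬M)

¬M = ¬T = F
P ↔ ¬M = T ↔ F = F
¬(P ↔ ¬M) = ¬F = T
So (B) is true.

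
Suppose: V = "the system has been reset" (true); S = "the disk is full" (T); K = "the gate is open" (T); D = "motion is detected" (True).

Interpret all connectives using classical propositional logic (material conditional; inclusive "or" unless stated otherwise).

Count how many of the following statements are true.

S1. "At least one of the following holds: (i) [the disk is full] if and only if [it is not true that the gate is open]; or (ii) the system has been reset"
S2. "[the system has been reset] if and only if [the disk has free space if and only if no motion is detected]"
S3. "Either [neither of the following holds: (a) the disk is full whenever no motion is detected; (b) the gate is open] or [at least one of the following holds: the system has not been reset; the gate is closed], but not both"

2

S1: In symbols: (S <-> ~K) | V

~K = ~T = F
S <-> ~K = T <-> F = F
(S <-> ~K) | V = F | T = T
Hence S1 is true.

S2: This is V <-> (~S <-> ~D).

~S = ~T = F
~D = ~T = F
~S <-> ~D = F <-> F = T
V <-> (~S <-> ~D) = T <-> T = T
Thus S2 is true.

S3: Formalization: ((~D -> S) nor K) xor (~V | ~K)

~D = ~T = F
~D -> S = F -> T = T
(~D -> S) nor K = T nor T = F
~V = ~T = F
~K = ~T = F
~V | ~K = F | F = F
((~D -> S) nor K) xor (~V | ~K) = F xor F = F
Thus S3 is false.

True statements: 2 (S1, S2).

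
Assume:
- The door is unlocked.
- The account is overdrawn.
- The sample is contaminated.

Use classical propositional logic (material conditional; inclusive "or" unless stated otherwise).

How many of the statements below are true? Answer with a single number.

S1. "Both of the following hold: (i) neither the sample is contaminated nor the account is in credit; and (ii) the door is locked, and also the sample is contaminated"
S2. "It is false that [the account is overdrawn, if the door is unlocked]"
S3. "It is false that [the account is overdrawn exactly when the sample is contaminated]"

0

Let R = "the sample is contaminated" (True), Q = "the account is overdrawn" (True), P = "the door is locked" (False).

S1: Parsed as (R nor not Q) and (P and R)

not Q = not True = False
R nor not Q = True nor False = False
P and R = False and True = False
(R nor not Q) and (P and R) = False and False = False
Thus S1 is false.

S2: Formalization: not (not P -> Q)

not P = not False = True
not P -> Q = True -> True = True
not (not P -> Q) = not True = False
So S2 is false.

S3: Parsed as not (Q iff R)

Q iff R = True iff True = True
not (Q iff R) = not True = False
Hence S3 is false.

Count: 0.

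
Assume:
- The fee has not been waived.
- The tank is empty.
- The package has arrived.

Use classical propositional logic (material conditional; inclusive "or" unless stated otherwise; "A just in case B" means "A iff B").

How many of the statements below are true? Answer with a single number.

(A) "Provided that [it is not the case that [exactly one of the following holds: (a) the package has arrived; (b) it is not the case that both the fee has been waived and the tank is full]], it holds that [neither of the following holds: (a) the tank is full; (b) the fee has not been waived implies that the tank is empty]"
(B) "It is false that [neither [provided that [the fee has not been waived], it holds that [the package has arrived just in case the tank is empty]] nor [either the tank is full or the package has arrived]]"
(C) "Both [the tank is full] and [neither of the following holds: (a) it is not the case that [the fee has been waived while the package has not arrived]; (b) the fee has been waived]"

1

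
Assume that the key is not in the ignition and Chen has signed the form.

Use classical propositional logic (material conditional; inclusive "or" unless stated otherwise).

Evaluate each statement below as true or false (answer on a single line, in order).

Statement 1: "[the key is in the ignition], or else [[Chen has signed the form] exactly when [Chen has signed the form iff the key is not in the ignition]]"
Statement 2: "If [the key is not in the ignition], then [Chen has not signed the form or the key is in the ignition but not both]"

Statement 1 T / Statement 2 F

Let P = "the key is in the ignition" (False), Q = "Chen has signed the form" (True).

Statement 1: Formalization: P or (Q iff (Q iff not P))

not P = not False = True
Q iff not P = True iff True = True
Q iff (Q iff not P) = True iff True = True
P or (Q iff (Q iff not P)) = False or True = True
Thus Statement 1 is true.

Statement 2: Parsed as not P -> (not Q xor P)

not P = not False = True
not Q = not True = False
not Q xor P = False xor False = False
not P -> (not Q xor P) = True -> False = False
So Statement 2 is false.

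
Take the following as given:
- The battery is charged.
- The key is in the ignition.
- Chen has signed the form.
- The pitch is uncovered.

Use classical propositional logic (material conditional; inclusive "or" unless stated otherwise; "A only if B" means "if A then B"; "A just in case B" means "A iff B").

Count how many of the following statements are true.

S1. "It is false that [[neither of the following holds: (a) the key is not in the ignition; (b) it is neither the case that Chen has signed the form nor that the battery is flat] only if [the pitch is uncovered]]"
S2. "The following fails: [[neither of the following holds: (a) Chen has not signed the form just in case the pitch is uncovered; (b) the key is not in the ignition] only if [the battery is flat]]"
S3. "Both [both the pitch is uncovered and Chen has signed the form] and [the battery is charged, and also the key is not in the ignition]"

Let Q = "the key is in the ignition" (T), R = "Chen has signed the form" (T), P = "the battery is charged" (T), S = "the pitch is covered" (F).

S1: Formalization: ~((~Q nor (R nor ~P)) -> ~S)

~Q = ~T = F
~P = ~T = F
R nor ~P = T nor F = F
~Q nor (R nor ~P) = F nor F = T
~S = ~F = T
(~Q nor (R nor ~P)) -> ~S = T -> T = T
~((~Q nor (R nor ~P)) -> ~S) = ~T = F
Hence S1 is false.

S2: Formalization: ~(((~R <-> ~S) nor ~Q) -> ~P)

~R = ~T = F
~S = ~F = T
~R <-> ~S = F <-> T = F
~Q = ~T = F
(~R <-> ~S) nor ~Q = F nor F = T
~P = ~T = F
((~R <-> ~S) nor ~Q) -> ~P = T -> F = F
~(((~R <-> ~S) nor ~Q) -> ~P) = ~F = T
Thus S2 is true.

S3: Formalization: (~S & R) & (P & ~Q)

~S = ~F = T
~S & R = T & T = T
~Q = ~T = F
P & ~Q = T & F = F
(~S & R) & (P & ~Q) = T & F = F
So S3 is false.

1 of the 3 statements is true.

1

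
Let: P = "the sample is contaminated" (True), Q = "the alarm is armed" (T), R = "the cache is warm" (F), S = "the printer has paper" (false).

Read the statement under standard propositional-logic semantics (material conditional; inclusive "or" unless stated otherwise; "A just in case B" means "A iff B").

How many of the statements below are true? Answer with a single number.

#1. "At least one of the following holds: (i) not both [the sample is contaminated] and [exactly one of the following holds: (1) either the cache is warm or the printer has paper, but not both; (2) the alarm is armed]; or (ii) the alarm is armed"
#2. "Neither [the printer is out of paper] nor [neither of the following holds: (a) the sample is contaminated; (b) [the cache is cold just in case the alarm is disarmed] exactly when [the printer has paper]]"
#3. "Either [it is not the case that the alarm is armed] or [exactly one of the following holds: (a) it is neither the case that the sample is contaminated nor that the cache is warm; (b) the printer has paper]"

1

#1: Parsed as (P nand ((R xor S) xor Q)) or Q

R xor S = False xor False = False
(R xor S) xor Q = False xor True = True
P nand ((R xor S) xor Q) = True nand True = False
(P nand ((R xor S) xor Q)) or Q = False or True = True
So #1 is true.

#2: Formalization: not S nor (P nor ((not R iff not Q) iff S))

not S = not False = True
not R = not False = True
not Q = not True = False
not R iff not Q = True iff False = False
(not R iff not Q) iff S = False iff False = True
P nor ((not R iff not Q) iff S) = True nor True = False
not S nor (P nor ((not R iff not Q) iff S)) = True nor False = False
So #2 is false.

#3: Formalization: not Q or ((P nor R) xor S)

not Q = not True = False
P nor R = True nor False = False
(P nor R) xor S = False xor False = False
not Q or ((P nor R) xor S) = False or False = False
Hence #3 is false.

1 of the 3 statements is true (#1).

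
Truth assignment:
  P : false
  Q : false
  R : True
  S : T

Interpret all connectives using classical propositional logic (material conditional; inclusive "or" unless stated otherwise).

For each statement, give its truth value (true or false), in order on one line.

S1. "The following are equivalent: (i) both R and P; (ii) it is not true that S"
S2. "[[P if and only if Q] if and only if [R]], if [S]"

S1 True; S2 True

S1: This is (R and P) iff not S.

R and P = True and False = False
not S = not True = False
(R and P) iff not S = False iff False = True
Hence S1 is true.

S2: Formalization: S -> ((P iff Q) iff R)

P iff Q = False iff False = True
(P iff Q) iff R = True iff True = True
S -> ((P iff Q) iff R) = True -> True = True
So S2 is true.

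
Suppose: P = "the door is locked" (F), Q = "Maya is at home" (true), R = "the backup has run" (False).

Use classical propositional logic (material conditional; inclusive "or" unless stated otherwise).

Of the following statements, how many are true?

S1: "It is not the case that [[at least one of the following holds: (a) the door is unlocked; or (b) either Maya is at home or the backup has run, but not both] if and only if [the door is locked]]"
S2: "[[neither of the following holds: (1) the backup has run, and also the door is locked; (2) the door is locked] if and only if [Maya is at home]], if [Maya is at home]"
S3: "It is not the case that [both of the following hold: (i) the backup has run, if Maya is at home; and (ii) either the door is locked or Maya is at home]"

S1: This is ¬((¬P ∨ (Q ⊕ R)) ↔ P).

¬P = ¬F = T
Q ⊕ R = T ⊕ F = T
¬P ∨ (Q ⊕ R) = T ∨ T = T
(¬P ∨ (Q ⊕ R)) ↔ P = T ↔ F = F
¬((¬P ∨ (Q ⊕ R)) ↔ P) = ¬F = T
Thus S1 is true.

S2: Parsed as Q → (((R ∧ P) ↓ P) ↔ Q)

R ∧ P = F ∧ F = F
(R ∧ P) ↓ P = F ↓ F = T
((R ∧ P) ↓ P) ↔ Q = T ↔ T = T
Q → (((R ∧ P) ↓ P) ↔ Q) = T → T = T
Thus S2 is true.

S3: Formalization: ¬((Q → R) ∧ (P ∨ Q))

Q → R = T → F = F
P ∨ Q = F ∨ T = T
(Q → R) ∧ (P ∨ Q) = F ∧ T = F
¬((Q → R) ∧ (P ∨ Q)) = ¬F = T
Thus S3 is true.

Count: 3.

3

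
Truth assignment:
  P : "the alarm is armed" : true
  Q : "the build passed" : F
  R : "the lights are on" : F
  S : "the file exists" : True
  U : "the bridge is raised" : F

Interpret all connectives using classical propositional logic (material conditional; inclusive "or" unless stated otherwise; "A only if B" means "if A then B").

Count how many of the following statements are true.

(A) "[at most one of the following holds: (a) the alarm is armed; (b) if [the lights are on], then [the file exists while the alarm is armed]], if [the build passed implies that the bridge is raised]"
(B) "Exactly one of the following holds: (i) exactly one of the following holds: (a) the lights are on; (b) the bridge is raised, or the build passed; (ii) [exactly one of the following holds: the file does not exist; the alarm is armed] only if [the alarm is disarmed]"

0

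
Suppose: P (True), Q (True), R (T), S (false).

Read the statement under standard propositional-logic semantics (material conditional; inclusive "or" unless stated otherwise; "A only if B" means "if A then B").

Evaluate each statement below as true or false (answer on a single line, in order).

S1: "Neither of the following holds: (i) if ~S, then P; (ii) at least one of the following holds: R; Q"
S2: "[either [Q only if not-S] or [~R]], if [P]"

S1 F / S2 T

S1: In symbols: (~S -> P) nor (R | Q)

~S = ~F = T
~S -> P = T -> T = T
R | Q = T | T = T
(~S -> P) nor (R | Q) = T nor T = F
Hence S1 is false.

S2: This is P -> ((Q -> ~S) | ~R).

~S = ~F = T
Q -> ~S = T -> T = T
~R = ~T = F
(Q -> ~S) | ~R = T | F = T
P -> ((Q -> ~S) | ~R) = T -> T = T
So S2 is true.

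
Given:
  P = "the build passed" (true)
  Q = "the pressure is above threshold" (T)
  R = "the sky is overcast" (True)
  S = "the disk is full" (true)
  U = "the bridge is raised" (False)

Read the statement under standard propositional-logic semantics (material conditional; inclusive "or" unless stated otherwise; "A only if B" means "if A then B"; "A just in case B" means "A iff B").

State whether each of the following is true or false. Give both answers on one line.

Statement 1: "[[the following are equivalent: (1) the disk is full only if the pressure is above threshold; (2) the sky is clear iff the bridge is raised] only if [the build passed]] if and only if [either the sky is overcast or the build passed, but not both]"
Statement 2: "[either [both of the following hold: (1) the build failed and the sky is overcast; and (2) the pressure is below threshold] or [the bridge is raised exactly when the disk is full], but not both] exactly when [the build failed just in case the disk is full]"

Statement 1: Formalization: (((S -> Q) <-> (~R <-> U)) -> P) <-> (R xor P)

S -> Q = T -> T = T
~R = ~T = F
~R <-> U = F <-> F = T
(S -> Q) <-> (~R <-> U) = T <-> T = T
((S -> Q) <-> (~R <-> U)) -> P = T -> T = T
R xor P = T xor T = F
(((S -> Q) <-> (~R <-> U)) -> P) <-> (R xor P) = T <-> F = F
Hence Statement 1 is false.

Statement 2: This is (((~P & R) & ~Q) xor (U <-> S)) <-> (~P <-> S).

~P = ~T = F
~P & R = F & T = F
~Q = ~T = F
(~P & R) & ~Q = F & F = F
U <-> S = F <-> T = F
((~P & R) & ~Q) xor (U <-> S) = F xor F = F
~P = ~T = F
~P <-> S = F <-> T = F
(((~P & R) & ~Q) xor (U <-> S)) <-> (~P <-> S) = F <-> F = T
So Statement 2 is true.

Statement 1 False / Statement 2 True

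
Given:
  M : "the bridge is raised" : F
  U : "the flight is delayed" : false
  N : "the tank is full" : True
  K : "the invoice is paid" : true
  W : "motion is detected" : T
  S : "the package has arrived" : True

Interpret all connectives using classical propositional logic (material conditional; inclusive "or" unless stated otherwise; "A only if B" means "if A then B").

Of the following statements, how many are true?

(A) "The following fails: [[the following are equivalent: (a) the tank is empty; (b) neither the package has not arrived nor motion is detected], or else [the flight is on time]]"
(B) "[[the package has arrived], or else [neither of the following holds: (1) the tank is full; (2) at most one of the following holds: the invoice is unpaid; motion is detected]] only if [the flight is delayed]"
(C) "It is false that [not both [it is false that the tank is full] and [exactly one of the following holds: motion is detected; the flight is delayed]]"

(A): In symbols: not ((not N iff (not S nor W)) or not U)

not N = not True = False
not S = not True = False
not S nor W = False nor True = False
not N iff (not S nor W) = False iff False = True
not U = not False = True
(not N iff (not S nor W)) or not U = True or True = True
not ((not N iff (not S nor W)) or not U) = not True = False
So (A) is false.

(B): This is (S or (N nor (not K nand W))) -> U.

not K = not True = False
not K nand W = False nand True = True
N nor (not K nand W) = True nor True = False
S or (N nor (not K nand W)) = True or False = True
(S or (N nor (not K nand W))) -> U = True -> False = False
Thus (B) is false.

(C): Parsed as not (not N nand (W xor U))

not N = not True = False
W xor U = True xor False = True
not N nand (W xor U) = False nand True = True
not (not N nand (W xor U)) = not True = False
So (C) is false.

0 of the 3 statements are true (none).

0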